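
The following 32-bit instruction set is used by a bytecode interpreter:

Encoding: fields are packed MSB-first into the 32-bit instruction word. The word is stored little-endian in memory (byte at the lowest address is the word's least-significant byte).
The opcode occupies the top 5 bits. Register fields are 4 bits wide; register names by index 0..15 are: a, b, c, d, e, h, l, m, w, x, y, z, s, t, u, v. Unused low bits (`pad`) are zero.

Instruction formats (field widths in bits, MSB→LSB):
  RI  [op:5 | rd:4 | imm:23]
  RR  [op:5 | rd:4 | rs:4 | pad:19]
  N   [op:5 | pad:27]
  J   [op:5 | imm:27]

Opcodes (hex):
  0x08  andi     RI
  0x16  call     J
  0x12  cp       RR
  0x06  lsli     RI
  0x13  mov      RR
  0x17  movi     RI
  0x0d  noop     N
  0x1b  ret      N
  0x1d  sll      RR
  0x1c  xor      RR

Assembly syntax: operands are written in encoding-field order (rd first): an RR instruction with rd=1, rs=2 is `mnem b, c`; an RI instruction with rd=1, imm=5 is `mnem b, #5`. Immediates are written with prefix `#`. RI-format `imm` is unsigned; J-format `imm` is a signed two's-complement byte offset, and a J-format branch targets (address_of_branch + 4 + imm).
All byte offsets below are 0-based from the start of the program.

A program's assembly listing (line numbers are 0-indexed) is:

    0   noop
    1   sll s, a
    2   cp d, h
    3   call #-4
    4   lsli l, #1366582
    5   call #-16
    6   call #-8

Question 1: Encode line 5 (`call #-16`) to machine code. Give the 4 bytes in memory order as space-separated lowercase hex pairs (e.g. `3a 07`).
f0 ff ff b7

5. call fields op=0x16:5|imm=-16:27 → word b7fffff0h → f0 ff ff b7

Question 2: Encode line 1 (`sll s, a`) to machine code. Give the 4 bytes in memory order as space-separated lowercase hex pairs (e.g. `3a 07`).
00 00 00 ee

1. sll fields op=0x1d:5|rd=12:4|rs=0:4|pad=0:19 → word ee000000h → 00 00 00 ee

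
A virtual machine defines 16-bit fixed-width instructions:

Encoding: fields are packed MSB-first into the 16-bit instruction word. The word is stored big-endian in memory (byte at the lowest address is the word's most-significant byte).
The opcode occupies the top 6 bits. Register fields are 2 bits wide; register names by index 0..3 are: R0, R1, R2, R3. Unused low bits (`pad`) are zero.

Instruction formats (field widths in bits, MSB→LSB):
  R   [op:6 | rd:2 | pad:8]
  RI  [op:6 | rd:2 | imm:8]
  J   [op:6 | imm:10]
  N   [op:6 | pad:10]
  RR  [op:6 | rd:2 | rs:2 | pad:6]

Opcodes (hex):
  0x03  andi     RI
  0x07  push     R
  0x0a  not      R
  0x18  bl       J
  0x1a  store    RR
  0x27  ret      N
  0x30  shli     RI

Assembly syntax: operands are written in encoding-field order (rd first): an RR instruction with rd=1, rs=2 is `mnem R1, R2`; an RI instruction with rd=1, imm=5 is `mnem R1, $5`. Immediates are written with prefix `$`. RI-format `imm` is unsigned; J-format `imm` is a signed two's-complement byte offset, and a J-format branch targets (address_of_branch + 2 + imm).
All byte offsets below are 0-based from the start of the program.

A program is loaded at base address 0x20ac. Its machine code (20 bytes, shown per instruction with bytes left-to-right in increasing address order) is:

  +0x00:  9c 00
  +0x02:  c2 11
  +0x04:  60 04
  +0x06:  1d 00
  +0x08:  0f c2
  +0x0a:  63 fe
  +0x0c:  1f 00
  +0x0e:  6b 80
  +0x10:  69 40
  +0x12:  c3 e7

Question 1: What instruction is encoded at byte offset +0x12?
shli R3, $231

[12] c3 e7 → 0xc3e7
  opcode bits[15:10]=0x30: shli/RI
  rd: (w>>8)&0x3=0x3 → R3
  imm: (w>>0)&0xff=0xe7 → $231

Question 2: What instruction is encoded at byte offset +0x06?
push R1

@+06  big-endian(1d 00) = 0x1d00
  top 6b → 0x7 → push [R]
  rd: (w>>8)&0x3=0x1 → R1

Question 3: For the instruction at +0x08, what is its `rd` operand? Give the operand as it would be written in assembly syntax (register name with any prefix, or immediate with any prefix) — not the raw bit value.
@+08  big-endian(0f c2) = 0x0fc2
  op=0x0fc2>>10=0x3 ⇒ andi (RI)
  [9:8] rd=3 = R3
  [7:0] imm=194 = $194

R3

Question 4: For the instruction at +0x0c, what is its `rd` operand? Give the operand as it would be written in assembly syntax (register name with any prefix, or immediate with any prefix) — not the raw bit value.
+0x0c: 1f 00 ⇒ word 0x1f00 (big)
  opcode bits[15:10]=0x7: push/R
  rd@[9:8]=0x3 ⇒ R3

R3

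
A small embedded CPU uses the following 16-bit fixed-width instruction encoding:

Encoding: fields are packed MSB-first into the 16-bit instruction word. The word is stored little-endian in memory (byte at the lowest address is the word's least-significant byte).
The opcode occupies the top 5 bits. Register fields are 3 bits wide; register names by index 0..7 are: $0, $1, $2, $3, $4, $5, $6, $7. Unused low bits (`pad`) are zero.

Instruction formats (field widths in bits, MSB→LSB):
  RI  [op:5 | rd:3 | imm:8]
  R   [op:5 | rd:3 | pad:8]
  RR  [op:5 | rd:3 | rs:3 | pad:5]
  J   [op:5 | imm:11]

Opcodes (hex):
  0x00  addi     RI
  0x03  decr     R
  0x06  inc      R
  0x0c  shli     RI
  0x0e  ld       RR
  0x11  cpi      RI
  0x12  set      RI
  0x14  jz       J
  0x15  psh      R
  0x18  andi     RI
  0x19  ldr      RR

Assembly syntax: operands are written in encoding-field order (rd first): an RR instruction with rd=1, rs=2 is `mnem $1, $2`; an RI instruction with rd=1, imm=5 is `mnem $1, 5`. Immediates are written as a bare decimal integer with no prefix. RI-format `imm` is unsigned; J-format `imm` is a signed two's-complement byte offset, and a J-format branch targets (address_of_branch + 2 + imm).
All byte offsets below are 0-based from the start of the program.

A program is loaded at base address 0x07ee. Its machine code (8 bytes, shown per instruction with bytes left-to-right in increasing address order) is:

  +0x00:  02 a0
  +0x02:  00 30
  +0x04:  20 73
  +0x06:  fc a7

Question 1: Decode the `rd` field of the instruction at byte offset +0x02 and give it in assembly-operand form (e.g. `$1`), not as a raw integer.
$0

@+02  little-endian(00 30) = 0x3000
  op=0x3000>>11=0x6 ⇒ inc (R)
  rd@[10:8]=0x0 ⇒ $0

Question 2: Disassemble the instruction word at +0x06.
+0x06: fc a7 ⇒ word 0xa7fc (little)
  op=0xa7fc>>11=0x14 ⇒ jz (J)
  imm@[10:0]=0x7fc (s11→-4) ⇒ -4

jz -4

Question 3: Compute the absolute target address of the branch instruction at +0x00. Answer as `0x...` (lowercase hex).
0x07f2

@+00  little-endian(02 a0) = 0xa002
  opcode bits[15:11]=0x14: jz/J
  imm@[10:0]=0x2 ⇒ 2
  target = base 0x07ee + off 0x00 + 2 + imm 2 = 0x07f2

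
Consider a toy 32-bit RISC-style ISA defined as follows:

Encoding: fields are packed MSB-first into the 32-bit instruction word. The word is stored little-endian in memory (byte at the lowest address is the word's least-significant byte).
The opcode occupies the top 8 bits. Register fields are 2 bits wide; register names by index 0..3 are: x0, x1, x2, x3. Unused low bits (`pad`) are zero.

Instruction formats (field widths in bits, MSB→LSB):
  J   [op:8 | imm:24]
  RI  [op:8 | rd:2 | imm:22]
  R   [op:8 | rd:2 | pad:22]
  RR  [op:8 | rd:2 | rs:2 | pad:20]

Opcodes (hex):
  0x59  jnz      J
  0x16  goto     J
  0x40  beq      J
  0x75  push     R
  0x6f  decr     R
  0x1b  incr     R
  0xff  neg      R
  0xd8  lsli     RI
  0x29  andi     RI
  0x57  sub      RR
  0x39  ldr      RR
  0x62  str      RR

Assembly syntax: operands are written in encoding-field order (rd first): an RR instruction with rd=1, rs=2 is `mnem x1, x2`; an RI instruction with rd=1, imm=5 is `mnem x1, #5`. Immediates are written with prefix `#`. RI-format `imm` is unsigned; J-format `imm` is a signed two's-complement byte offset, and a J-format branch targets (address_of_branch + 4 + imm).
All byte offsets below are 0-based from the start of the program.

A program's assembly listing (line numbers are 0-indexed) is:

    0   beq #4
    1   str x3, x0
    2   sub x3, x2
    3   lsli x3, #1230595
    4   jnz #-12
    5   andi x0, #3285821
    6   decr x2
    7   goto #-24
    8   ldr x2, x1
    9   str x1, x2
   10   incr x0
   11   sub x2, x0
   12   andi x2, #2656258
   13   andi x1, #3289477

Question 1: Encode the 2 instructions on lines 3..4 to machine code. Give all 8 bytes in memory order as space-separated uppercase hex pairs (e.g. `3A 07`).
03 C7 D2 D8 F4 FF FF 59

3. lsli fields op=0xd8:8|rd=3:2|imm=1230595:22 → word d8d2c703h → 03 c7 d2 d8
4. jnz fields op=0x59:8|imm=-12:24 → word 59fffff4h → f4 ff ff 59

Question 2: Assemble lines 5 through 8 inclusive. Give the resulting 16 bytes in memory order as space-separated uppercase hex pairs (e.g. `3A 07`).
line 5 (andi): pack op=0x29:8|rd=0:2|imm=3285821:22 = 0x2932233d; little→ 3d 23 32 29
line 6 (decr): pack op=0x6f:8|rd=2:2|pad=0:22 = 0x6f800000; little→ 00 00 80 6f
line 7 (goto): pack op=0x16:8|imm=-24:24 = 0x16ffffe8; little→ e8 ff ff 16
line 8 (ldr): pack op=0x39:8|rd=2:2|rs=1:2|pad=0:20 = 0x39900000; little→ 00 00 90 39

3D 23 32 29 00 00 80 6F E8 FF FF 16 00 00 90 39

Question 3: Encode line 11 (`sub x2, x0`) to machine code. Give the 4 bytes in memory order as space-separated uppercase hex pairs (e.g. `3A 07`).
L11: sub op=0x57:8|rd=2:2|rs=0:2|pad=0:20 ⇒ 0x57800000 ⇒ little 00 00 80 57

00 00 80 57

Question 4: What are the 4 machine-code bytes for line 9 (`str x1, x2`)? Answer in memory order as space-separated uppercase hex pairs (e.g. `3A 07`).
00 00 60 62

L9: str op=0x62:8|rd=1:2|rs=2:2|pad=0:20 ⇒ 0x62600000 ⇒ little 00 00 60 62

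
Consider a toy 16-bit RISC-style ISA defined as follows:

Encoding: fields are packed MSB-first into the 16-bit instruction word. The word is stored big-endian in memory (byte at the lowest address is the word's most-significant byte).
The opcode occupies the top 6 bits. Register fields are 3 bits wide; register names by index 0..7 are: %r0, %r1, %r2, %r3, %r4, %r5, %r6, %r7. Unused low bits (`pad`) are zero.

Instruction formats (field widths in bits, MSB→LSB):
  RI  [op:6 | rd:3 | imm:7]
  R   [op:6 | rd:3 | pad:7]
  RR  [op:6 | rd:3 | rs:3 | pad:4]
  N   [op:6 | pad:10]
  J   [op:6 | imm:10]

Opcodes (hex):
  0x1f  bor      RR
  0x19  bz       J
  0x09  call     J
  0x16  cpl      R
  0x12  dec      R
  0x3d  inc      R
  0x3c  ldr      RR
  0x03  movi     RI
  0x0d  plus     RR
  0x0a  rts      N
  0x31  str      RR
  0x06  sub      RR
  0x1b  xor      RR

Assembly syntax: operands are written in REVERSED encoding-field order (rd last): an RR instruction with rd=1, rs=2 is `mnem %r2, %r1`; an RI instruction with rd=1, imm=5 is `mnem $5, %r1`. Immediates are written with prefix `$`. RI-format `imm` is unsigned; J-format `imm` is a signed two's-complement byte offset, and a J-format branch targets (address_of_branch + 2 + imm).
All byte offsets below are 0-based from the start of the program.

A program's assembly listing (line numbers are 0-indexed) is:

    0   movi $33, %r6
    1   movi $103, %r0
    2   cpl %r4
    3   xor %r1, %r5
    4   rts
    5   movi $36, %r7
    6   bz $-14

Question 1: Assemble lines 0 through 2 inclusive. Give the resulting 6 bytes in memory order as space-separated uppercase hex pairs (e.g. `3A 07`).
line 0 (movi): pack op=0x3:6|rd=6:3|imm=33:7 = 0x0f21; big→ 0f 21
line 1 (movi): pack op=0x3:6|rd=0:3|imm=103:7 = 0x0c67; big→ 0c 67
line 2 (cpl): pack op=0x16:6|rd=4:3|pad=0:7 = 0x5a00; big→ 5a 00

0F 21 0C 67 5A 00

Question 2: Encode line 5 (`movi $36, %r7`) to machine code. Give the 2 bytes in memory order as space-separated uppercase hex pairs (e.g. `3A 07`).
0F A4

line 5 (movi): pack op=0x3:6|rd=7:3|imm=36:7 = 0x0fa4; big→ 0f a4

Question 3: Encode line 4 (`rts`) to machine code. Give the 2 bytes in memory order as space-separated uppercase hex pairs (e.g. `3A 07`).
line 4 (rts): pack op=0xa:6|pad=0:10 = 0x2800; big→ 28 00

28 00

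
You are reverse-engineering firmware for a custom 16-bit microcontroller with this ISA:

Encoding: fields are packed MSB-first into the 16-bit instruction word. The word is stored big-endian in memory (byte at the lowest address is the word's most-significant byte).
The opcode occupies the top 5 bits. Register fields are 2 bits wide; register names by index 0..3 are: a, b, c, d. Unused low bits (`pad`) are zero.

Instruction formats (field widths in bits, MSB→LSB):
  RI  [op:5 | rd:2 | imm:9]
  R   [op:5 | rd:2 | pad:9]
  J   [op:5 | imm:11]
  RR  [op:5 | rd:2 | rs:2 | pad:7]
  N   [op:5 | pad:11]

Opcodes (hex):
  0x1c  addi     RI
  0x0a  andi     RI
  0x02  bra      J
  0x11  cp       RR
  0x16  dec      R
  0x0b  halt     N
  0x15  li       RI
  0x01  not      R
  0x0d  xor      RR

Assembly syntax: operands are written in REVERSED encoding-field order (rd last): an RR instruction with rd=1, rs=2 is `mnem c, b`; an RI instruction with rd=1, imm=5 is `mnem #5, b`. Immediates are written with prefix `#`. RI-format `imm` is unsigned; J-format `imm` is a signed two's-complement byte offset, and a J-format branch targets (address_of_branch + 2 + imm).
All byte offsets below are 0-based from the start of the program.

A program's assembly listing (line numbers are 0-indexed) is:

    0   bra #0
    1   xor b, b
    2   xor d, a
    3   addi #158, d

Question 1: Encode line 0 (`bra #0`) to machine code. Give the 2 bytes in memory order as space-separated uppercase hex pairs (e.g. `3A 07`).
10 00

L0: bra op=0x2:5|imm=0:11 ⇒ 0x1000 ⇒ big 10 00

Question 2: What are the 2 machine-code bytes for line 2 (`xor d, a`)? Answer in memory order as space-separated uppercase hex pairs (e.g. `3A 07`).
69 80

2. xor fields op=0xd:5|rd=0:2|rs=3:2|pad=0:7 → word 6980h → 69 80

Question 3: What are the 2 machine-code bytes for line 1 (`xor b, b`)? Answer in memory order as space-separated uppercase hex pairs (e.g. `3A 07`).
line 1 (xor): pack op=0xd:5|rd=1:2|rs=1:2|pad=0:7 = 0x6a80; big→ 6a 80

6A 80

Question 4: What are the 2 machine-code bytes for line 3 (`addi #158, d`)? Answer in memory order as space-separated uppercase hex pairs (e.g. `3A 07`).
3. addi fields op=0x1c:5|rd=3:2|imm=158:9 → word e69eh → e6 9e

E6 9E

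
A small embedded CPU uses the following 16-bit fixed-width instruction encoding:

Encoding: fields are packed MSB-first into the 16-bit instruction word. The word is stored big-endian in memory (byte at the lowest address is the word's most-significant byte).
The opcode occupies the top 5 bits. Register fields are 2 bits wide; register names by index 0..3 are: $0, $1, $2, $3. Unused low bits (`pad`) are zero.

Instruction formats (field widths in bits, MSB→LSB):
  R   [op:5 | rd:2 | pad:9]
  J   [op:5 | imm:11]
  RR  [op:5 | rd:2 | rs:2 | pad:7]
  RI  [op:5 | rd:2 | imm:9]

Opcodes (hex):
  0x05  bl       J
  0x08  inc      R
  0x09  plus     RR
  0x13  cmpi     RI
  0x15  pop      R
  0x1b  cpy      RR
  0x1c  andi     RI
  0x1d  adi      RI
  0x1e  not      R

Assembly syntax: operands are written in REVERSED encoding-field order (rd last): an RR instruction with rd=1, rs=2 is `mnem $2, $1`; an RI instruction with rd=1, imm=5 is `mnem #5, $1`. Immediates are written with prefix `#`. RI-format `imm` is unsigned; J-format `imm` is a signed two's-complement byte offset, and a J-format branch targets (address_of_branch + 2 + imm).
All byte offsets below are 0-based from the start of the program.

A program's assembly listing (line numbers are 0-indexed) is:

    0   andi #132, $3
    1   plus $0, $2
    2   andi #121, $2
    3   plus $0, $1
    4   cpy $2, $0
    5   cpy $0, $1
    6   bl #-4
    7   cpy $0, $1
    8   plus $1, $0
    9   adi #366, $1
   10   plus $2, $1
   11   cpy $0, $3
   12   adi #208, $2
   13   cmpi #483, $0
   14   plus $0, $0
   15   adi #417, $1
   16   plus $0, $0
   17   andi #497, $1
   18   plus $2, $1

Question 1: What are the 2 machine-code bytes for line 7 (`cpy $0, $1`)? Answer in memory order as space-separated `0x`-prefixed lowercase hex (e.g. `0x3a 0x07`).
line 7 (cpy): pack op=0x1b:5|rd=1:2|rs=0:2|pad=0:7 = 0xda00; big→ da 00

0xda 0x00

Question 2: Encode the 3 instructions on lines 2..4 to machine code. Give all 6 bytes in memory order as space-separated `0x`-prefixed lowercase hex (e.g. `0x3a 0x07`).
0xe4 0x79 0x4a 0x00 0xd9 0x00

L2: andi op=0x1c:5|rd=2:2|imm=121:9 ⇒ 0xe479 ⇒ big e4 79
L3: plus op=0x9:5|rd=1:2|rs=0:2|pad=0:7 ⇒ 0x4a00 ⇒ big 4a 00
L4: cpy op=0x1b:5|rd=0:2|rs=2:2|pad=0:7 ⇒ 0xd900 ⇒ big d9 00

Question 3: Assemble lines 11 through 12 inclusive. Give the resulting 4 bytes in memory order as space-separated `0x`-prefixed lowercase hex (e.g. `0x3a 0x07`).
line 11 (cpy): pack op=0x1b:5|rd=3:2|rs=0:2|pad=0:7 = 0xde00; big→ de 00
line 12 (adi): pack op=0x1d:5|rd=2:2|imm=208:9 = 0xecd0; big→ ec d0

0xde 0x00 0xec 0xd0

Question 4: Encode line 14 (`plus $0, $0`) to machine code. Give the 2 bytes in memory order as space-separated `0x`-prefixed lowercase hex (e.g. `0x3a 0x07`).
0x48 0x00

L14: plus op=0x9:5|rd=0:2|rs=0:2|pad=0:7 ⇒ 0x4800 ⇒ big 48 00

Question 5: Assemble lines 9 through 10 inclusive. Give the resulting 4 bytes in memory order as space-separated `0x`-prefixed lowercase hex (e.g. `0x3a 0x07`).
0xeb 0x6e 0x4b 0x00

L9: adi op=0x1d:5|rd=1:2|imm=366:9 ⇒ 0xeb6e ⇒ big eb 6e
L10: plus op=0x9:5|rd=1:2|rs=2:2|pad=0:7 ⇒ 0x4b00 ⇒ big 4b 00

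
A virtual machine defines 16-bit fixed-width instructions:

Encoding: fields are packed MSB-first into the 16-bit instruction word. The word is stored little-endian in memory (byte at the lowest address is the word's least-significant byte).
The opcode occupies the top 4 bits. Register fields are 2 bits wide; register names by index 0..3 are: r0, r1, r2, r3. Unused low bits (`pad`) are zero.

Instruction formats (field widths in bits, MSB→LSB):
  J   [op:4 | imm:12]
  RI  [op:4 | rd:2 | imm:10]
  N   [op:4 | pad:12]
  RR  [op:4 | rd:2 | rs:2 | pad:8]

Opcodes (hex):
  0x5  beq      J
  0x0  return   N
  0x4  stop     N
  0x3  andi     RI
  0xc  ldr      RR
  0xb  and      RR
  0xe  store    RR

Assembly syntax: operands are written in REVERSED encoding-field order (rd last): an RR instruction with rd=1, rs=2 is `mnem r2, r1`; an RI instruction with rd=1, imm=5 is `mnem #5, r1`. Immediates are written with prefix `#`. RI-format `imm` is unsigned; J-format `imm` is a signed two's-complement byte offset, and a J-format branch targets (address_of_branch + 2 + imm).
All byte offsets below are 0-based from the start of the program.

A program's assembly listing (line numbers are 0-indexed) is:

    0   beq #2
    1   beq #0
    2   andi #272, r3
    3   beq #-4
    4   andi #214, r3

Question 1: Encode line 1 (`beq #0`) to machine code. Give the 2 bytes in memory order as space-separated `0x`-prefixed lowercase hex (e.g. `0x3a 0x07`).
0x00 0x50

1. beq fields op=0x5:4|imm=0:12 → word 5000h → 00 50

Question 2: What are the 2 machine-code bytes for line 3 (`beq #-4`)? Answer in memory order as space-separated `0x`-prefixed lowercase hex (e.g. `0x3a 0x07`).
0xfc 0x5f

L3: beq op=0x5:4|imm=-4:12 ⇒ 0x5ffc ⇒ little fc 5f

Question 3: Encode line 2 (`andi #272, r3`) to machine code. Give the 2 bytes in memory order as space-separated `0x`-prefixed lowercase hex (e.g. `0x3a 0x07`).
0x10 0x3d

L2: andi op=0x3:4|rd=3:2|imm=272:10 ⇒ 0x3d10 ⇒ little 10 3d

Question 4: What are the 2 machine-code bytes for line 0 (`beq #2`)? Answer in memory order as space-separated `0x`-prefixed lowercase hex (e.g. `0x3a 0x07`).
0x02 0x50

line 0 (beq): pack op=0x5:4|imm=2:12 = 0x5002; little→ 02 50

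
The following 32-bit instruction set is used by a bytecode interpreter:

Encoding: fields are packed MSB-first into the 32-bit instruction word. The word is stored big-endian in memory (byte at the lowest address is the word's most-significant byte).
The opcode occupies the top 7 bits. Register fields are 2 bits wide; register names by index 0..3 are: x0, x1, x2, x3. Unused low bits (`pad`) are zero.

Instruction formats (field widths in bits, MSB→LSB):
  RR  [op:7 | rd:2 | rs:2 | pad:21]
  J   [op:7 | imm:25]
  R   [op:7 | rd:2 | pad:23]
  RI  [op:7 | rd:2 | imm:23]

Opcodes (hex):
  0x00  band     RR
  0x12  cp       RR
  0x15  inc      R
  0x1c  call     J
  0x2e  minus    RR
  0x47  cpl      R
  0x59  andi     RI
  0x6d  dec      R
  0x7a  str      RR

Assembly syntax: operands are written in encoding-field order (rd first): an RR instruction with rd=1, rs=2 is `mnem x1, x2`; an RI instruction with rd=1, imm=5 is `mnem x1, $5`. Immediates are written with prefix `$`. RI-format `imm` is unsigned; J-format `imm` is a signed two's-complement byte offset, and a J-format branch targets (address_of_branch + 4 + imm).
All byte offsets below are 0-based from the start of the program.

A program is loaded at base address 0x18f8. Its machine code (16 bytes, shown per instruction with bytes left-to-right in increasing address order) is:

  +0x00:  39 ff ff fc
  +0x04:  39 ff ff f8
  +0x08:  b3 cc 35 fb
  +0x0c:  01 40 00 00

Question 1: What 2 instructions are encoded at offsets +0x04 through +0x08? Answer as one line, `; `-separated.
call $-8; andi x3, $4994555

+0x04: 39 ff ff f8 ⇒ word 0x39fffff8 (big)
  top 7b → 0x1c → call [J]
  imm: (w>>0)&0x1ffffff=0x1fffff8 (s25→-8) → $-8
+0x08: b3 cc 35 fb ⇒ word 0xb3cc35fb (big)
  top 7b → 0x59 → andi [RI]
  rd: (w>>23)&0x3=0x3 → x3
  imm: (w>>0)&0x7fffff=0x4c35fb → $4994555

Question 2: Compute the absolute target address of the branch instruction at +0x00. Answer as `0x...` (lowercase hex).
0x18f8

off 0x00: read 39 ff ff fc as big → 0x39fffffc
  op=0x39fffffc>>25=0x1c ⇒ call (J)
  [24:0] imm=33554428 (s25→-4) = $-4
  target = base 0x18f8 + off 0x00 + 4 + imm -4 = 0x18f8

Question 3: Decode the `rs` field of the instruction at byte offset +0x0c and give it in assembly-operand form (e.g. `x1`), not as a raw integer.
x2

@+0c  big-endian(01 40 00 00) = 0x01400000
  opcode bits[31:25]=0x0: band/RR
  rd@[24:23]=0x2 ⇒ x2
  rs@[22:21]=0x2 ⇒ x2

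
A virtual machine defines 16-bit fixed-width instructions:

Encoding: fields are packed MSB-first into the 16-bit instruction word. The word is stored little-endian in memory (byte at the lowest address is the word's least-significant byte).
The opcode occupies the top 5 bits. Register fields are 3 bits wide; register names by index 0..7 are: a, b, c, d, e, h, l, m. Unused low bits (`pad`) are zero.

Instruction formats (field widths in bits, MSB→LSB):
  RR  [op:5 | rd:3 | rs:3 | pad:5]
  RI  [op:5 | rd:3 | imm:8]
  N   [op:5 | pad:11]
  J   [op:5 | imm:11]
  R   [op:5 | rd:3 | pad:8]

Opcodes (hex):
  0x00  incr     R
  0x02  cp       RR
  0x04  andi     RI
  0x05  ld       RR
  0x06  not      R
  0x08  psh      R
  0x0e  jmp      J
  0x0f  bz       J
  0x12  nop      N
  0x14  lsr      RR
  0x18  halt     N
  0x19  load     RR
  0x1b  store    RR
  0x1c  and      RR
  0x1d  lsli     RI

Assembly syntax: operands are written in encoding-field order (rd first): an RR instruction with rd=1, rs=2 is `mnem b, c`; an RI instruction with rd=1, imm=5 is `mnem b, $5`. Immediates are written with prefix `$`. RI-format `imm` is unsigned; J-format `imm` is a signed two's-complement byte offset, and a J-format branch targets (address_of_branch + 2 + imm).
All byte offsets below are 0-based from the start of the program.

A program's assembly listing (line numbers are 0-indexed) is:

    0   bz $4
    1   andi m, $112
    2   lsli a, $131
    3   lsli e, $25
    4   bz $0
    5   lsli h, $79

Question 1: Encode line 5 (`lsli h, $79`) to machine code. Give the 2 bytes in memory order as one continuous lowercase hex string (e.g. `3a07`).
line 5 (lsli): pack op=0x1d:5|rd=5:3|imm=79:8 = 0xed4f; little→ 4f ed

4fed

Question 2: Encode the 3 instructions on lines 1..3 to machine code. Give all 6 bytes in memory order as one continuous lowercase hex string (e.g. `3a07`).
1. andi fields op=0x4:5|rd=7:3|imm=112:8 → word 2770h → 70 27
2. lsli fields op=0x1d:5|rd=0:3|imm=131:8 → word e883h → 83 e8
3. lsli fields op=0x1d:5|rd=4:3|imm=25:8 → word ec19h → 19 ec

702783e819ec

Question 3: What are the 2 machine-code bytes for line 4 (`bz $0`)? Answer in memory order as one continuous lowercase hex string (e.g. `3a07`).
0078

4. bz fields op=0xf:5|imm=0:11 → word 7800h → 00 78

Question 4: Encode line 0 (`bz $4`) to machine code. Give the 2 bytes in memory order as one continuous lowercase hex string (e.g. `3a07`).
0478

line 0 (bz): pack op=0xf:5|imm=4:11 = 0x7804; little→ 04 78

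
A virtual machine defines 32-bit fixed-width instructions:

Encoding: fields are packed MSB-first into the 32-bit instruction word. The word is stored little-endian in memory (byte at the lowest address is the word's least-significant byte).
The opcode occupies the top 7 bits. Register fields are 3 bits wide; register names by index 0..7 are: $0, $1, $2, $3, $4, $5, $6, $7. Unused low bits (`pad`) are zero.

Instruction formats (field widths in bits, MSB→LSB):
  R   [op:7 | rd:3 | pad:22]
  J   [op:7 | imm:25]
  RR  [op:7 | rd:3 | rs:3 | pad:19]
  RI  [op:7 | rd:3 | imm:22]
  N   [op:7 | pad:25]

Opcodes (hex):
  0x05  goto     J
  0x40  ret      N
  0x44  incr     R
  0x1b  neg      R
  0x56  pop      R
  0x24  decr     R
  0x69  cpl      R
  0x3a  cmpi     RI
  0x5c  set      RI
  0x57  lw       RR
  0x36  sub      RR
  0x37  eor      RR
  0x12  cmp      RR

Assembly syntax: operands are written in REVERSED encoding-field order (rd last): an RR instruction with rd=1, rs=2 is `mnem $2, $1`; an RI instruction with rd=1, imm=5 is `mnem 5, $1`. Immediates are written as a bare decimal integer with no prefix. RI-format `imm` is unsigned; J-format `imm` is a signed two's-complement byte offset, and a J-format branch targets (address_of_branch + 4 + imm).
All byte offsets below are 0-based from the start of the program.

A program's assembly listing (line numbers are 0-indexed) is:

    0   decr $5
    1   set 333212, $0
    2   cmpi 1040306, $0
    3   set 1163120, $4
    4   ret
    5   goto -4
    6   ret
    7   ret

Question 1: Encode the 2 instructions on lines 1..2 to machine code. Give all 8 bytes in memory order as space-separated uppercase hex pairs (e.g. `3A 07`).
1. set fields op=0x5c:7|rd=0:3|imm=333212:22 → word b805159ch → 9c 15 05 b8
2. cmpi fields op=0x3a:7|rd=0:3|imm=1040306:22 → word 740fdfb2h → b2 df 0f 74

9C 15 05 B8 B2 DF 0F 74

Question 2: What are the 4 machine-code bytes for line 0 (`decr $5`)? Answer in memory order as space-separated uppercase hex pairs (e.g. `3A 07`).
00 00 40 49

0. decr fields op=0x24:7|rd=5:3|pad=0:22 → word 49400000h → 00 00 40 49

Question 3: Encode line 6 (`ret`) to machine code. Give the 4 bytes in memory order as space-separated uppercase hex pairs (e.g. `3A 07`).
00 00 00 80

6. ret fields op=0x40:7|pad=0:25 → word 80000000h → 00 00 00 80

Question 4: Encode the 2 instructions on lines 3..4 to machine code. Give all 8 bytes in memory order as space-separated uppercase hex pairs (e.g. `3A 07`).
line 3 (set): pack op=0x5c:7|rd=4:3|imm=1163120:22 = 0xb911bf70; little→ 70 bf 11 b9
line 4 (ret): pack op=0x40:7|pad=0:25 = 0x80000000; little→ 00 00 00 80

70 BF 11 B9 00 00 00 80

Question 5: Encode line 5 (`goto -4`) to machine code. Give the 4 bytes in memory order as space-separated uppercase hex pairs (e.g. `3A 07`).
line 5 (goto): pack op=0x5:7|imm=-4:25 = 0x0bfffffc; little→ fc ff ff 0b

FC FF FF 0B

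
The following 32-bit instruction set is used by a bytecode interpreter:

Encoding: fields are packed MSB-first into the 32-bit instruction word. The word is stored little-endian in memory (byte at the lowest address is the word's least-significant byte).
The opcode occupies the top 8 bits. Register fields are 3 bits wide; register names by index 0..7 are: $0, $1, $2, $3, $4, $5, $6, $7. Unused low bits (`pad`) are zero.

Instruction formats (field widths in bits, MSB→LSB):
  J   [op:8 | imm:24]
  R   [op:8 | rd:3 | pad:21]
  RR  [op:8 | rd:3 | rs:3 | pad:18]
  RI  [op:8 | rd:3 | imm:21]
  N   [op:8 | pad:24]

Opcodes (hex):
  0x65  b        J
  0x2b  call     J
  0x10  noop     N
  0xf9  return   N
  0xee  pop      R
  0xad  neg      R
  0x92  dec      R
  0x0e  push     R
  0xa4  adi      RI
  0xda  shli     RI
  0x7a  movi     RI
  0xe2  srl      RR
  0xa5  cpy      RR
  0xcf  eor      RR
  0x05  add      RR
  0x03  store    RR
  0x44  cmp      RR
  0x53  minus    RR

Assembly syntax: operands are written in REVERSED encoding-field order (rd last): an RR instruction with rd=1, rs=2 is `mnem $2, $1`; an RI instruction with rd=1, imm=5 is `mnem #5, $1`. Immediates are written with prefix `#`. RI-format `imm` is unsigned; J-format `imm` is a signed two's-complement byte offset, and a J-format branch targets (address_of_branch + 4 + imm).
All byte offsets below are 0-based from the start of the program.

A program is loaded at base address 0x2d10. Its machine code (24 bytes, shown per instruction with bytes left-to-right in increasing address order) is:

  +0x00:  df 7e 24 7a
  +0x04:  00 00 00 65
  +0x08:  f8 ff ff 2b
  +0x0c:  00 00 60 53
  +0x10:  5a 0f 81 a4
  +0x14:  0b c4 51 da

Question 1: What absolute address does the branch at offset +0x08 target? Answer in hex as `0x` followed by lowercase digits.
[08] f8 ff ff 2b → 0x2bfffff8
  top 8b → 0x2b → call [J]
  imm@[23:0]=0xfffff8 (s24→-8) ⇒ #-8
  target = base 0x2d10 + off 0x08 + 4 + imm -8 = 0x2d14

0x2d14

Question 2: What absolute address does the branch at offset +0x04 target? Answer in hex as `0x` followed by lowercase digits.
0x2d18

@+04  little-endian(00 00 00 65) = 0x65000000
  opcode bits[31:24]=0x65: b/J
  [23:0] imm=0 = #0
  target = base 0x2d10 + off 0x04 + 4 + imm 0 = 0x2d18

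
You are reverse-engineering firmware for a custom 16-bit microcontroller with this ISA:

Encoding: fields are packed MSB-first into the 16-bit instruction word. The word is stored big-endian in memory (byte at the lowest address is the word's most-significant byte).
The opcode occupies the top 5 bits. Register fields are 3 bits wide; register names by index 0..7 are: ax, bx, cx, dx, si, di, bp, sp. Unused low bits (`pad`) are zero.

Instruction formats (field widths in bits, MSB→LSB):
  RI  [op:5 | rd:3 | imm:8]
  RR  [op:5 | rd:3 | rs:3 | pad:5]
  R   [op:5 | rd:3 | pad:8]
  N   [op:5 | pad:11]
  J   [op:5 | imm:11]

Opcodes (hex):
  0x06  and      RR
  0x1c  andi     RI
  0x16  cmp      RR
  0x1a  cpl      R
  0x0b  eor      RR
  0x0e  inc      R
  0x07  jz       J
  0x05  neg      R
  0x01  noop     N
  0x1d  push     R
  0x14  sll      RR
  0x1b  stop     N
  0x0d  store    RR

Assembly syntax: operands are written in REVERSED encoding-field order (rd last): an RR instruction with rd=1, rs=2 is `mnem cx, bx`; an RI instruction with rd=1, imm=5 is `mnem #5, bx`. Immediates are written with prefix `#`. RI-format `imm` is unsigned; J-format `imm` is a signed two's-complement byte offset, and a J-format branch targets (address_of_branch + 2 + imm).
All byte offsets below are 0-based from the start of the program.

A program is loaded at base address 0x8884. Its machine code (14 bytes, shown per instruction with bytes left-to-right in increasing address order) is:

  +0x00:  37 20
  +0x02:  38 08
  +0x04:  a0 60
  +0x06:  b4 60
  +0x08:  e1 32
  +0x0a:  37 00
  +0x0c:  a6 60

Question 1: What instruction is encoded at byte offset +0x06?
[06] b4 60 → 0xb460
  op=0xb460>>11=0x16 ⇒ cmp (RR)
  rd: (w>>8)&0x7=0x4 → si
  rs: (w>>5)&0x7=0x3 → dx

cmp dx, si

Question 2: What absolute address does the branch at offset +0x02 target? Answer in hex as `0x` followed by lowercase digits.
0x8890

@+02  big-endian(38 08) = 0x3808
  top 5b → 0x7 → jz [J]
  [10:0] imm=8 = #8
  target = base 0x8884 + off 0x02 + 2 + imm 8 = 0x8890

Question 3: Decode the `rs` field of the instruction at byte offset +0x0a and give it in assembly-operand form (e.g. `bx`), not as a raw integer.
ax

off 0x0a: read 37 00 as big → 0x3700
  opcode bits[15:11]=0x6: and/RR
  rd: (w>>8)&0x7=0x7 → sp
  rs: (w>>5)&0x7=0x0 → ax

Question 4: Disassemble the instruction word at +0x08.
andi #50, bx

+0x08: e1 32 ⇒ word 0xe132 (big)
  op=0xe132>>11=0x1c ⇒ andi (RI)
  [10:8] rd=1 = bx
  [7:0] imm=50 = #50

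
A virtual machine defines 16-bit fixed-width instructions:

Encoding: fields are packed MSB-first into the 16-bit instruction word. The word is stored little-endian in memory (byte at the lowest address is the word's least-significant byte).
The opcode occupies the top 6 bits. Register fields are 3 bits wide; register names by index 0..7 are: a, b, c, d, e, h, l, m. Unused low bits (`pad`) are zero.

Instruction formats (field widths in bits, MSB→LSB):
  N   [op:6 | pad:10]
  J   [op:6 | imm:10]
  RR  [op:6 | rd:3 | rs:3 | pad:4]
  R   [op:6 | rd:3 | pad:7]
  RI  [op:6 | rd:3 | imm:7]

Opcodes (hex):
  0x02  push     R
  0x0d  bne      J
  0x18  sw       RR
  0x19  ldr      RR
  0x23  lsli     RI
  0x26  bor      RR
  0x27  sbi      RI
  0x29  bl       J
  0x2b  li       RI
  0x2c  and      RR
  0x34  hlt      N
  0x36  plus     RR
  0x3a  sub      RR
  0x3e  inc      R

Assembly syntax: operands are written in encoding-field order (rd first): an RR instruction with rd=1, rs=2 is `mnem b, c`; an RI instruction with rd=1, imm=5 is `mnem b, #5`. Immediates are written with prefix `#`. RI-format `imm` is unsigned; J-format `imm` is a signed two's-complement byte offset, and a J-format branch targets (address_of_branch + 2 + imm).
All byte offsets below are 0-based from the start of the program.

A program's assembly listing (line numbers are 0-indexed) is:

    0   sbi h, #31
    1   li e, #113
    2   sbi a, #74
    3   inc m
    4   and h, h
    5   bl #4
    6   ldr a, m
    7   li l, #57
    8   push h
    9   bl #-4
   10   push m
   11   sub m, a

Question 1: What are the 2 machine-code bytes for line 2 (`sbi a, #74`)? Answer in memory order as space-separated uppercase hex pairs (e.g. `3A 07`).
2. sbi fields op=0x27:6|rd=0:3|imm=74:7 → word 9c4ah → 4a 9c

4A 9C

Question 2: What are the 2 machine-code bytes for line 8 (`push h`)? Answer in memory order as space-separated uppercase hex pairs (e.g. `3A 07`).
80 0A

L8: push op=0x2:6|rd=5:3|pad=0:7 ⇒ 0x0a80 ⇒ little 80 0a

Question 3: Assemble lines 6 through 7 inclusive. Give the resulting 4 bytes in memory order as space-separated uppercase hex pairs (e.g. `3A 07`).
line 6 (ldr): pack op=0x19:6|rd=0:3|rs=7:3|pad=0:4 = 0x6470; little→ 70 64
line 7 (li): pack op=0x2b:6|rd=6:3|imm=57:7 = 0xaf39; little→ 39 af

70 64 39 AF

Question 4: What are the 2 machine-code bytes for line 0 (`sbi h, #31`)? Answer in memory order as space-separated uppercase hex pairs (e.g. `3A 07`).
L0: sbi op=0x27:6|rd=5:3|imm=31:7 ⇒ 0x9e9f ⇒ little 9f 9e

9F 9E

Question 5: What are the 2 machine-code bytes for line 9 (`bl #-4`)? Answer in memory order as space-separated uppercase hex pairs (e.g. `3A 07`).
L9: bl op=0x29:6|imm=-4:10 ⇒ 0xa7fc ⇒ little fc a7

FC A7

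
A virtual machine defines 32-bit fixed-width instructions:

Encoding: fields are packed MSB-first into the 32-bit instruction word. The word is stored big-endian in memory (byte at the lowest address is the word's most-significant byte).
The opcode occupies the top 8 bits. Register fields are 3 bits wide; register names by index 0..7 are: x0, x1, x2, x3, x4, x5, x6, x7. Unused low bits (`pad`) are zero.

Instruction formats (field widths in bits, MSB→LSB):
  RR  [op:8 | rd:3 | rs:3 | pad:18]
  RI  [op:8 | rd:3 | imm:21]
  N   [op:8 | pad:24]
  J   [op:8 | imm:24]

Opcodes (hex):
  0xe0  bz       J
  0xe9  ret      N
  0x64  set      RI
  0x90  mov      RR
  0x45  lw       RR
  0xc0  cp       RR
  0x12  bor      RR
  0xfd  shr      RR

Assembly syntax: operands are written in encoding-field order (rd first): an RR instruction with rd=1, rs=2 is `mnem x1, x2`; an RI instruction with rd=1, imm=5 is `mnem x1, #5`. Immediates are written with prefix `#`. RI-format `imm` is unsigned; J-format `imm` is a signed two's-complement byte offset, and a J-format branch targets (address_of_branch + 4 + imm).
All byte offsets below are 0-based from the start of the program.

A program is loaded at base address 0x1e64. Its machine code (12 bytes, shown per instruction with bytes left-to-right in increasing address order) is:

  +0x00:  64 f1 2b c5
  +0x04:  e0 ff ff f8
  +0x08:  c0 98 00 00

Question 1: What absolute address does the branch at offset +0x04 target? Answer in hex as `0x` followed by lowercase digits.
off 0x04: read e0 ff ff f8 as big → 0xe0fffff8
  top 8b → 0xe0 → bz [J]
  [23:0] imm=16777208 (s24→-8) = #-8
  target = base 0x1e64 + off 0x04 + 4 + imm -8 = 0x1e64

0x1e64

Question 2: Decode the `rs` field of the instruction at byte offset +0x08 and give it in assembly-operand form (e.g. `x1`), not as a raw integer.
@+08  big-endian(c0 98 00 00) = 0xc0980000
  opcode bits[31:24]=0xc0: cp/RR
  [23:21] rd=4 = x4
  [20:18] rs=6 = x6

x6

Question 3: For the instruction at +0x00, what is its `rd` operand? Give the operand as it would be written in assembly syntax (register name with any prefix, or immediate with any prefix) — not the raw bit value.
@+00  big-endian(64 f1 2b c5) = 0x64f12bc5
  opcode bits[31:24]=0x64: set/RI
  [23:21] rd=7 = x7
  [20:0] imm=1125317 = #1125317

x7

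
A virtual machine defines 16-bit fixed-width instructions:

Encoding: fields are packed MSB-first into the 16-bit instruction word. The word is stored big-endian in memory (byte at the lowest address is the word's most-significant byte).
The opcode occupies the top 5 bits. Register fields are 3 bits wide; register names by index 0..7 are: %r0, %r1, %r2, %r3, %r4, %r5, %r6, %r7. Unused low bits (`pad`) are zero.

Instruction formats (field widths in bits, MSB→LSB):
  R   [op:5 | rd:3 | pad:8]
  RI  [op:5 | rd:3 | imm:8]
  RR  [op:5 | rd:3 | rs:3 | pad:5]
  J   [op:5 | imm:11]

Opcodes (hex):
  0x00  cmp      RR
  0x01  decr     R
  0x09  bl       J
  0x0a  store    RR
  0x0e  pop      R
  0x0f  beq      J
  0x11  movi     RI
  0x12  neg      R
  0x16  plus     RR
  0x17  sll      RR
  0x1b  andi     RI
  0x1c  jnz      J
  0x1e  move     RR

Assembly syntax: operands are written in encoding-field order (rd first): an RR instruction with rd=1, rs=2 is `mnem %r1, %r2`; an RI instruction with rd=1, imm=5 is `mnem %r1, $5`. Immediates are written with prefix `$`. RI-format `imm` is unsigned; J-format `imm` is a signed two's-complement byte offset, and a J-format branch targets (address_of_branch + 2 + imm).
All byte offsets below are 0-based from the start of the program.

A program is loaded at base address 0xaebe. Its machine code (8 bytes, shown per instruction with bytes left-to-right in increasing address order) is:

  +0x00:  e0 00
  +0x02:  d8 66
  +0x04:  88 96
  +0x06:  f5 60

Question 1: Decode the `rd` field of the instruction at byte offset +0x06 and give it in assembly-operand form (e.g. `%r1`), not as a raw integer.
[06] f5 60 → 0xf560
  opcode bits[15:11]=0x1e: move/RR
  rd: (w>>8)&0x7=0x5 → %r5
  rs: (w>>5)&0x7=0x3 → %r3

%r5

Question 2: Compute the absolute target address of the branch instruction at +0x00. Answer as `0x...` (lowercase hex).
+0x00: e0 00 ⇒ word 0xe000 (big)
  top 5b → 0x1c → jnz [J]
  imm: (w>>0)&0x7ff=0x0 → $0
  target = base 0xaebe + off 0x00 + 2 + imm 0 = 0xaec0

0xaec0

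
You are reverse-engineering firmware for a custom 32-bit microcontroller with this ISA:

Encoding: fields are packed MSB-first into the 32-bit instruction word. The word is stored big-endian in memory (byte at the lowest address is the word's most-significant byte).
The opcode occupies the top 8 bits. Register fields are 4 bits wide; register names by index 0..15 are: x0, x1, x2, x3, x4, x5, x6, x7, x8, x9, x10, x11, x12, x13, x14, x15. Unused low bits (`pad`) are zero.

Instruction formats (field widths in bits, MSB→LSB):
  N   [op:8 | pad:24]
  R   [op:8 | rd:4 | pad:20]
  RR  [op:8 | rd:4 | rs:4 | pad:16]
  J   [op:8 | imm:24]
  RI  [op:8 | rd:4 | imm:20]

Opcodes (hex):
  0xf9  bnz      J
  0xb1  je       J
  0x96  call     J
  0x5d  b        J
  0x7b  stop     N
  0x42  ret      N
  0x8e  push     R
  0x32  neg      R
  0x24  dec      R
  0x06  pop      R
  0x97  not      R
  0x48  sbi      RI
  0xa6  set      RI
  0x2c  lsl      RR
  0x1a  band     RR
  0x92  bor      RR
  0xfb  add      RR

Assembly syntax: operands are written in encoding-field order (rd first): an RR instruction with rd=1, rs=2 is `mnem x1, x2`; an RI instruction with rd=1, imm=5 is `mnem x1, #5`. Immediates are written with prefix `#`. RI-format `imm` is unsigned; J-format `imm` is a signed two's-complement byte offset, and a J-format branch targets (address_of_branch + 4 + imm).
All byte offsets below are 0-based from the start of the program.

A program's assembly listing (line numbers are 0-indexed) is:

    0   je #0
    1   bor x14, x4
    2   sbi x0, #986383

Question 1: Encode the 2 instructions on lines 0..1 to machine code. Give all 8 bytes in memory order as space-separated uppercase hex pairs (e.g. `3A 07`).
B1 00 00 00 92 E4 00 00

0. je fields op=0xb1:8|imm=0:24 → word b1000000h → b1 00 00 00
1. bor fields op=0x92:8|rd=14:4|rs=4:4|pad=0:16 → word 92e40000h → 92 e4 00 00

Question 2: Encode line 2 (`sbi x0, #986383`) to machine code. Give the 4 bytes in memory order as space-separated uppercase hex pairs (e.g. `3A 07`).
48 0F 0D 0F

L2: sbi op=0x48:8|rd=0:4|imm=986383:20 ⇒ 0x480f0d0f ⇒ big 48 0f 0d 0f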